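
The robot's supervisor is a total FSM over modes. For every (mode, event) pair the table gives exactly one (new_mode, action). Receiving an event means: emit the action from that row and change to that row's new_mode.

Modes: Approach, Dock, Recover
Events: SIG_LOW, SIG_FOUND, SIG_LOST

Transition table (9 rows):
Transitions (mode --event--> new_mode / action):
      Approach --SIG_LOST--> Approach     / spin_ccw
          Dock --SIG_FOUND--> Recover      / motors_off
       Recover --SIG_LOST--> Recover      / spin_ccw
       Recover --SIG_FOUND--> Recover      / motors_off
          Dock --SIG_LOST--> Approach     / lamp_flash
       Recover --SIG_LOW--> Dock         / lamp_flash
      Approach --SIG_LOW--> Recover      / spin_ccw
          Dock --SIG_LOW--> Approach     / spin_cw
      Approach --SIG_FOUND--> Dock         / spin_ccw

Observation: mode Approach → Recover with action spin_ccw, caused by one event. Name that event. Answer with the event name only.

SIG_LOW

try SIG_LOW: (Approach, SIG_LOW) → (Recover, spin_ccw)  ← matches
try SIG_FOUND: (Approach, SIG_FOUND) → (Dock, spin_ccw)
try SIG_LOST: (Approach, SIG_LOST) → (Approach, spin_ccw)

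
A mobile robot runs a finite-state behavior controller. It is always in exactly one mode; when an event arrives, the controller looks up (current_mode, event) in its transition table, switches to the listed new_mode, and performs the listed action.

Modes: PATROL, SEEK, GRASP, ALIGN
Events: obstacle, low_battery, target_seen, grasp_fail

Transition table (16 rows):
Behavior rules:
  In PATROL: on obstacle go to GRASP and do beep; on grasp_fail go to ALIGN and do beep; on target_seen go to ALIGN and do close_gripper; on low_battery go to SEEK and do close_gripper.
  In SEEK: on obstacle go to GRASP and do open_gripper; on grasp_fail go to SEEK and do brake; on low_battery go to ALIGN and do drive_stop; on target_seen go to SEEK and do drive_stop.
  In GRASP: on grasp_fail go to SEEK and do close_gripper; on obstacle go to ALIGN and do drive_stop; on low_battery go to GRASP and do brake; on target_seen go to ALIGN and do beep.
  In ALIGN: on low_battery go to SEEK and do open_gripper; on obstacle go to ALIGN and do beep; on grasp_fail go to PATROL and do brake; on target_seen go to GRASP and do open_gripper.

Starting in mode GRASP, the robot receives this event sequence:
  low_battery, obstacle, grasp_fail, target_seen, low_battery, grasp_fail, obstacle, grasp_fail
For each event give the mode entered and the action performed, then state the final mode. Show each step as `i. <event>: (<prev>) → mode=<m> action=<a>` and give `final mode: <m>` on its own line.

1. low_battery: (GRASP) → mode=GRASP action=brake
2. obstacle: (GRASP) → mode=ALIGN action=drive_stop
3. grasp_fail: (ALIGN) → mode=PATROL action=brake
4. target_seen: (PATROL) → mode=ALIGN action=close_gripper
5. low_battery: (ALIGN) → mode=SEEK action=open_gripper
6. grasp_fail: (SEEK) → mode=SEEK action=brake
7. obstacle: (SEEK) → mode=GRASP action=open_gripper
8. grasp_fail: (GRASP) → mode=SEEK action=close_gripper

final mode: SEEK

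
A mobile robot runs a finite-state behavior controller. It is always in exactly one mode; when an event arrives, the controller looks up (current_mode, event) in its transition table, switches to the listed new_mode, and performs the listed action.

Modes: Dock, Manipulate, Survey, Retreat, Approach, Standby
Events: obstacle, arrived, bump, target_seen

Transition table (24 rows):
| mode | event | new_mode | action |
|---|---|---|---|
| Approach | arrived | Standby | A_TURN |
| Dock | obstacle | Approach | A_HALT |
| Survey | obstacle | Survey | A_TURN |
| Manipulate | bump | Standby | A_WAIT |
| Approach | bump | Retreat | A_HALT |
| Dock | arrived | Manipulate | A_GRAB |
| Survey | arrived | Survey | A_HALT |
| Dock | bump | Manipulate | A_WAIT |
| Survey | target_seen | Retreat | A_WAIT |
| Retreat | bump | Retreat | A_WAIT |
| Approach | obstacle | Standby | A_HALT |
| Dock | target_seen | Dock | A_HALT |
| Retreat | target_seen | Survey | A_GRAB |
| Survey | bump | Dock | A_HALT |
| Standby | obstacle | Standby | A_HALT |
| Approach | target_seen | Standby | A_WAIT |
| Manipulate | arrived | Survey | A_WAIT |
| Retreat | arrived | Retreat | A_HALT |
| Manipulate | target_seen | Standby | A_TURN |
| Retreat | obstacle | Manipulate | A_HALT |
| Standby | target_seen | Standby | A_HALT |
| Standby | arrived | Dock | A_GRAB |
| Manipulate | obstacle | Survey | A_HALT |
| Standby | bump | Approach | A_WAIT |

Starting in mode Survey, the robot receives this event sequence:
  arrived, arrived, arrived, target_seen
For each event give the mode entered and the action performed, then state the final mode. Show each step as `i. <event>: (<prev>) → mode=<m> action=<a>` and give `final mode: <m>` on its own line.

1. arrived: (Survey) → mode=Survey action=A_HALT
2. arrived: (Survey) → mode=Survey action=A_HALT
3. arrived: (Survey) → mode=Survey action=A_HALT
4. target_seen: (Survey) → mode=Retreat action=A_WAIT

final mode: Retreat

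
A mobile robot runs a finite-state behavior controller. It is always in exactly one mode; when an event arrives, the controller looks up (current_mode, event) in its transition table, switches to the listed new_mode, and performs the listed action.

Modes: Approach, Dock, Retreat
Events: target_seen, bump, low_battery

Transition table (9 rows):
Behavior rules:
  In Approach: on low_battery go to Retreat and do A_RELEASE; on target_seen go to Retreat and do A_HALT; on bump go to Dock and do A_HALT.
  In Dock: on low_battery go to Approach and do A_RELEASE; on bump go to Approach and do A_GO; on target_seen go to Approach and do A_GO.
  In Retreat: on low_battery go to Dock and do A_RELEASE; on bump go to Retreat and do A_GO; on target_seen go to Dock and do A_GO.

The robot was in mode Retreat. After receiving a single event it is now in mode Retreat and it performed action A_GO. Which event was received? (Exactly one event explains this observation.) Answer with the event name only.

bump

try target_seen: (Retreat, target_seen) → (Dock, A_GO)
try bump: (Retreat, bump) → (Retreat, A_GO)  ← matches
try low_battery: (Retreat, low_battery) → (Dock, A_RELEASE)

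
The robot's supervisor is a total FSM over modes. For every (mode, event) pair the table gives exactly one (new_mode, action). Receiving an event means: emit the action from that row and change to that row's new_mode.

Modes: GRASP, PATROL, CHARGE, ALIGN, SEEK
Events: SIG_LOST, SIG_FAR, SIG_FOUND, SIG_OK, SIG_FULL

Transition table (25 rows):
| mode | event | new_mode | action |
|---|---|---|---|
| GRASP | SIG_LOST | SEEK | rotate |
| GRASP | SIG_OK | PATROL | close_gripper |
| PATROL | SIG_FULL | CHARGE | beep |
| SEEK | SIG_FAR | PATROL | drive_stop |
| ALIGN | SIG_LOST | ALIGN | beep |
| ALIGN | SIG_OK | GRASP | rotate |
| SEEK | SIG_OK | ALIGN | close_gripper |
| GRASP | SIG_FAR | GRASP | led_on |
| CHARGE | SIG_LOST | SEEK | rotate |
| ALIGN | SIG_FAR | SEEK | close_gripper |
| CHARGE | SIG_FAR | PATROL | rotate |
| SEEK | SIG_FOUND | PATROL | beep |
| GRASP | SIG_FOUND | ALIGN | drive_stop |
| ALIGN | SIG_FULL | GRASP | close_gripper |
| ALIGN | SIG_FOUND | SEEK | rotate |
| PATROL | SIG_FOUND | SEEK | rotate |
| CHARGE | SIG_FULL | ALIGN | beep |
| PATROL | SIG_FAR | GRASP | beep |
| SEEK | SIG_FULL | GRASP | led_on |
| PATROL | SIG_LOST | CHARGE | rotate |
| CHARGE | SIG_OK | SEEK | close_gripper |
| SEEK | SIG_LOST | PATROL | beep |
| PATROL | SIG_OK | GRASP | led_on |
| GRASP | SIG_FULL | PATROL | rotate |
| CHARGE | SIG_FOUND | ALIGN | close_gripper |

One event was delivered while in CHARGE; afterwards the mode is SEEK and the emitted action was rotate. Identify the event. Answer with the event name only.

SIG_LOST

try SIG_LOST: (CHARGE, SIG_LOST) → (SEEK, rotate)  ← matches
try SIG_FAR: (CHARGE, SIG_FAR) → (PATROL, rotate)
try SIG_FOUND: (CHARGE, SIG_FOUND) → (ALIGN, close_gripper)
try SIG_OK: (CHARGE, SIG_OK) → (SEEK, close_gripper)
try SIG_FULL: (CHARGE, SIG_FULL) → (ALIGN, beep)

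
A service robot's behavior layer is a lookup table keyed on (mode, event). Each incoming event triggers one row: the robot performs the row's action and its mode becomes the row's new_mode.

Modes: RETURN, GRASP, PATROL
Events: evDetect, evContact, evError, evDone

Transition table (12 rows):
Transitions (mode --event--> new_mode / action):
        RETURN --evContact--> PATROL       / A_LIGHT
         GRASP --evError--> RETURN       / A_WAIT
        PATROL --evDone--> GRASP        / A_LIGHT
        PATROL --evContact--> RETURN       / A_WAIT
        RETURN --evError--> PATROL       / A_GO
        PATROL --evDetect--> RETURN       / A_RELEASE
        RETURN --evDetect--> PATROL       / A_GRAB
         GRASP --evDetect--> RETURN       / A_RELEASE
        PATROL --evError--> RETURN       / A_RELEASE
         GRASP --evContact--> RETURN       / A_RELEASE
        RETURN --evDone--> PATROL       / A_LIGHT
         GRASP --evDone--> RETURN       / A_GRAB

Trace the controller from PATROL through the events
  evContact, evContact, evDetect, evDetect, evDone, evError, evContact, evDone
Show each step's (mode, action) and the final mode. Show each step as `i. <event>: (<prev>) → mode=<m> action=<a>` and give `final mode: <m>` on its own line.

final mode: GRASP

1. evContact: (PATROL) → mode=RETURN action=A_WAIT
2. evContact: (RETURN) → mode=PATROL action=A_LIGHT
3. evDetect: (PATROL) → mode=RETURN action=A_RELEASE
4. evDetect: (RETURN) → mode=PATROL action=A_GRAB
5. evDone: (PATROL) → mode=GRASP action=A_LIGHT
6. evError: (GRASP) → mode=RETURN action=A_WAIT
7. evContact: (RETURN) → mode=PATROL action=A_LIGHT
8. evDone: (PATROL) → mode=GRASP action=A_LIGHT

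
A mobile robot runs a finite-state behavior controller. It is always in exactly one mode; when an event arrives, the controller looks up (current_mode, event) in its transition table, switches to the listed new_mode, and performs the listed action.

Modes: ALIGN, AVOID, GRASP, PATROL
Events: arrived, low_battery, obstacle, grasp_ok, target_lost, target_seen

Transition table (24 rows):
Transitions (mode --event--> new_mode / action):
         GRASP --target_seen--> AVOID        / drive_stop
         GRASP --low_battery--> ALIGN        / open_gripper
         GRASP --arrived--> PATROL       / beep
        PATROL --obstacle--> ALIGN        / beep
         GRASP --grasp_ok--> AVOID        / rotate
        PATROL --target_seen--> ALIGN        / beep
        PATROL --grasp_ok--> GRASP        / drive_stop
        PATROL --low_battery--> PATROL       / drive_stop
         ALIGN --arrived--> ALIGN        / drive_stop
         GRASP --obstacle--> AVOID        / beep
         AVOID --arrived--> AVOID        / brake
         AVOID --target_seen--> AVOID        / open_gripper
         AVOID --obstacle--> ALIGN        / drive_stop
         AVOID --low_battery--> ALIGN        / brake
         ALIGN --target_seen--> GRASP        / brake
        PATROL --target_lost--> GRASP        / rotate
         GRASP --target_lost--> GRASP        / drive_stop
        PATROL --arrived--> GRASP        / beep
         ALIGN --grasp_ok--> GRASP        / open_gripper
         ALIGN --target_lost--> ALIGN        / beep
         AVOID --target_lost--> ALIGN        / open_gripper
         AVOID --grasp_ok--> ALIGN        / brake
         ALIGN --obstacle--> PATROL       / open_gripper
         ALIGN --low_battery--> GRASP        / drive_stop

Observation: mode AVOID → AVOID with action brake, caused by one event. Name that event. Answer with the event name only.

try arrived: (AVOID, arrived) → (AVOID, brake)  ← matches
try low_battery: (AVOID, low_battery) → (ALIGN, brake)
try obstacle: (AVOID, obstacle) → (ALIGN, drive_stop)
try grasp_ok: (AVOID, grasp_ok) → (ALIGN, brake)
try target_lost: (AVOID, target_lost) → (ALIGN, open_gripper)
try target_seen: (AVOID, target_seen) → (AVOID, open_gripper)

arrived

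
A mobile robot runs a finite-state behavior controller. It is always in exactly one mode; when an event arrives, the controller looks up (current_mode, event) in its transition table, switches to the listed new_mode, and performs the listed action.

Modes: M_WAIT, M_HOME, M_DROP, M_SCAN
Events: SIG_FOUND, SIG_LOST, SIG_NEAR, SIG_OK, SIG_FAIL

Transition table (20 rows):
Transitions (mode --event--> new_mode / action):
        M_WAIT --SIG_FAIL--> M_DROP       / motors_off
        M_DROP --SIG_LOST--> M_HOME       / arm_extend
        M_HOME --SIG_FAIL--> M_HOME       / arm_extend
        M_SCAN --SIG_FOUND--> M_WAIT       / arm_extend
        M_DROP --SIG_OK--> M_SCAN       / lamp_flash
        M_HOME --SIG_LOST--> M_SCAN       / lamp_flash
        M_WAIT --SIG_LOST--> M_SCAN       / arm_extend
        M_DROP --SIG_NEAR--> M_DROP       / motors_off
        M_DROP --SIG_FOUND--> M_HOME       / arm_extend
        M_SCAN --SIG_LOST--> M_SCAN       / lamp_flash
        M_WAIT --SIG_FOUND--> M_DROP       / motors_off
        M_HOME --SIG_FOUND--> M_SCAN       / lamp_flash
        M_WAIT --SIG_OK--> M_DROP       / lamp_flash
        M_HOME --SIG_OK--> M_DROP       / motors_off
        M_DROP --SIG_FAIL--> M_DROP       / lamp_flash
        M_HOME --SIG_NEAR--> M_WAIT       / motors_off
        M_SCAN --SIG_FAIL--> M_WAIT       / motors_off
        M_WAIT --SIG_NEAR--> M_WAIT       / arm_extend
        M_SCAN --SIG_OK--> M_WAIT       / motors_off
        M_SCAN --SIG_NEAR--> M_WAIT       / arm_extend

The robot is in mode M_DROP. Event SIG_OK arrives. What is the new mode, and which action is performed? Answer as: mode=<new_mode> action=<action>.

current mode = M_DROP; filter table to that mode:
  (M_DROP, SIG_LOST) → (M_HOME, arm_extend)
  (M_DROP, SIG_OK) → (M_SCAN, lamp_flash)  ← event matches
  (M_DROP, SIG_NEAR) → (M_DROP, motors_off)
  (M_DROP, SIG_FOUND) → (M_HOME, arm_extend)
  (M_DROP, SIG_FAIL) → (M_DROP, lamp_flash)
event = SIG_OK selects (M_SCAN, lamp_flash)

mode=M_SCAN action=lamp_flash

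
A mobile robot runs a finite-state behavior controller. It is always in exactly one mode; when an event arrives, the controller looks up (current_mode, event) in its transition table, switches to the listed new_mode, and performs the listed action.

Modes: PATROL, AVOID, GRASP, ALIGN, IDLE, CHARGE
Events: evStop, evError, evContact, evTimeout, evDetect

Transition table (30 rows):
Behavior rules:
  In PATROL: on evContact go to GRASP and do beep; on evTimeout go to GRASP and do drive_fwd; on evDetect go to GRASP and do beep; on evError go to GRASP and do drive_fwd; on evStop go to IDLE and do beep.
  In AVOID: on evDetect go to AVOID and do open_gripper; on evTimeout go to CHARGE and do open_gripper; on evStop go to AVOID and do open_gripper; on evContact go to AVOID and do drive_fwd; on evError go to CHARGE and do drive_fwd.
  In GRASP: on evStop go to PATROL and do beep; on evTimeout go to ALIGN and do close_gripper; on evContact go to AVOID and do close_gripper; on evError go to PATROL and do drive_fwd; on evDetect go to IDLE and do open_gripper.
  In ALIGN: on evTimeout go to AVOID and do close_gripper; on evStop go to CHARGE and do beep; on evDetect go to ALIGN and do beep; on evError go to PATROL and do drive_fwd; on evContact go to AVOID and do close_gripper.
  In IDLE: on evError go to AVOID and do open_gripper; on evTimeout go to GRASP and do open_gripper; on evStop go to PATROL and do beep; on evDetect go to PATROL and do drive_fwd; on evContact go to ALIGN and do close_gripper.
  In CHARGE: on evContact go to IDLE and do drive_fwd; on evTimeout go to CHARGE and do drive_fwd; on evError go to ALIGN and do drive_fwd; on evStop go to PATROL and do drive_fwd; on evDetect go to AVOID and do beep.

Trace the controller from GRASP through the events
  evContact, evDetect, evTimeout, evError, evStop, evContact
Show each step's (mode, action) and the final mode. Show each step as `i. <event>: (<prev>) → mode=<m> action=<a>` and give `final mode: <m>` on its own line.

final mode: IDLE

1. evContact: (GRASP) → mode=AVOID action=close_gripper
2. evDetect: (AVOID) → mode=AVOID action=open_gripper
3. evTimeout: (AVOID) → mode=CHARGE action=open_gripper
4. evError: (CHARGE) → mode=ALIGN action=drive_fwd
5. evStop: (ALIGN) → mode=CHARGE action=beep
6. evContact: (CHARGE) → mode=IDLE action=drive_fwd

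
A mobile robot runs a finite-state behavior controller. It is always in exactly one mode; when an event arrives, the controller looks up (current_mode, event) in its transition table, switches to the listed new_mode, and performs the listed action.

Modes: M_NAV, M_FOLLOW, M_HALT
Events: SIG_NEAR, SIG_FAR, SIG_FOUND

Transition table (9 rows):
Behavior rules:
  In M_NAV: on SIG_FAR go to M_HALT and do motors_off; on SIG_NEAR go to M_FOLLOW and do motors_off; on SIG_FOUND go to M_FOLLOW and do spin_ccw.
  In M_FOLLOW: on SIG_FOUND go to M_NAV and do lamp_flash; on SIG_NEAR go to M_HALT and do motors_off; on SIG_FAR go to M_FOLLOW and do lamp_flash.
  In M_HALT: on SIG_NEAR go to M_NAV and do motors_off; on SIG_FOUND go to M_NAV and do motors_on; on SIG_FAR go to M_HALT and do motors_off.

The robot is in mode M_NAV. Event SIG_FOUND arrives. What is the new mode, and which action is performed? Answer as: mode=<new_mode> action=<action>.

current mode = M_NAV; filter table to that mode:
  (M_NAV, SIG_FAR) → (M_HALT, motors_off)
  (M_NAV, SIG_NEAR) → (M_FOLLOW, motors_off)
  (M_NAV, SIG_FOUND) → (M_FOLLOW, spin_ccw)  ← event matches
event = SIG_FOUND selects (M_FOLLOW, spin_ccw)

mode=M_FOLLOW action=spin_ccw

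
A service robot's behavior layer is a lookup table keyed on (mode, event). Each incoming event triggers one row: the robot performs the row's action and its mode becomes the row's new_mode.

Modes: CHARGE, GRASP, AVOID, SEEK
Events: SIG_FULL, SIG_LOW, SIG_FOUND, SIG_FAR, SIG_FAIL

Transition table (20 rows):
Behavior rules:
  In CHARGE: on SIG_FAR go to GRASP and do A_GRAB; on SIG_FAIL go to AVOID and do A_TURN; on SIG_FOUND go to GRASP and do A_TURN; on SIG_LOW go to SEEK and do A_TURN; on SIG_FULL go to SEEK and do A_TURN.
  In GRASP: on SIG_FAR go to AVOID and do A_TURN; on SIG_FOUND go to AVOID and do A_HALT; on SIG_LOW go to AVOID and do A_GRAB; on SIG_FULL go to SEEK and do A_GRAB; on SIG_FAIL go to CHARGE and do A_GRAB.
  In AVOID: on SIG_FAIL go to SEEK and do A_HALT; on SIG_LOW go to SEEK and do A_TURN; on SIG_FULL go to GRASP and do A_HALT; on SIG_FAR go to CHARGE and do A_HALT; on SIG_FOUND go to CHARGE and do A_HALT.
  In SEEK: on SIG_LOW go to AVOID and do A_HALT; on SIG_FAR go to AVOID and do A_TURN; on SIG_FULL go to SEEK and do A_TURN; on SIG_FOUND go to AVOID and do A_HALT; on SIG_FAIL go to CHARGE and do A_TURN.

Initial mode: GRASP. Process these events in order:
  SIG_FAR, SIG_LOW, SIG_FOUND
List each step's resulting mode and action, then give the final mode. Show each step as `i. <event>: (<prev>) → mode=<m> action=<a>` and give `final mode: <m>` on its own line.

final mode: AVOID

1. SIG_FAR: (GRASP) → mode=AVOID action=A_TURN
2. SIG_LOW: (AVOID) → mode=SEEK action=A_TURN
3. SIG_FOUND: (SEEK) → mode=AVOID action=A_HALT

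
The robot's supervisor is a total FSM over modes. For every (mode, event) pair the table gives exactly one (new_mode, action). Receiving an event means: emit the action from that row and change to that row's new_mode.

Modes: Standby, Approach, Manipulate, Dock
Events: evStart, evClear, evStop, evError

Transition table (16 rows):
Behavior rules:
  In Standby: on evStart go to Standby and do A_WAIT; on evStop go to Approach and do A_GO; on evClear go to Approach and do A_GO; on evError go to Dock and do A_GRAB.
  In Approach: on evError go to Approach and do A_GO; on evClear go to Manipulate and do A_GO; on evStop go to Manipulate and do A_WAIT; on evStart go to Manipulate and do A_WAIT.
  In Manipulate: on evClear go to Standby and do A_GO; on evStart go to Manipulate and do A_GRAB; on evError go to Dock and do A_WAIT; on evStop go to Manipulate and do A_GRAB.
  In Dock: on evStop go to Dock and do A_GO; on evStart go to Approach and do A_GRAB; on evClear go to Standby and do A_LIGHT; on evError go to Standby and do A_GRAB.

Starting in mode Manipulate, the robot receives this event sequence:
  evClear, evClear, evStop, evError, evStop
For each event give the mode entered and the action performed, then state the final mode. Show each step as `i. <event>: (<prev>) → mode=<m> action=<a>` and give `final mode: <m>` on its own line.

final mode: Dock

1. evClear: (Manipulate) → mode=Standby action=A_GO
2. evClear: (Standby) → mode=Approach action=A_GO
3. evStop: (Approach) → mode=Manipulate action=A_WAIT
4. evError: (Manipulate) → mode=Dock action=A_WAIT
5. evStop: (Dock) → mode=Dock action=A_GO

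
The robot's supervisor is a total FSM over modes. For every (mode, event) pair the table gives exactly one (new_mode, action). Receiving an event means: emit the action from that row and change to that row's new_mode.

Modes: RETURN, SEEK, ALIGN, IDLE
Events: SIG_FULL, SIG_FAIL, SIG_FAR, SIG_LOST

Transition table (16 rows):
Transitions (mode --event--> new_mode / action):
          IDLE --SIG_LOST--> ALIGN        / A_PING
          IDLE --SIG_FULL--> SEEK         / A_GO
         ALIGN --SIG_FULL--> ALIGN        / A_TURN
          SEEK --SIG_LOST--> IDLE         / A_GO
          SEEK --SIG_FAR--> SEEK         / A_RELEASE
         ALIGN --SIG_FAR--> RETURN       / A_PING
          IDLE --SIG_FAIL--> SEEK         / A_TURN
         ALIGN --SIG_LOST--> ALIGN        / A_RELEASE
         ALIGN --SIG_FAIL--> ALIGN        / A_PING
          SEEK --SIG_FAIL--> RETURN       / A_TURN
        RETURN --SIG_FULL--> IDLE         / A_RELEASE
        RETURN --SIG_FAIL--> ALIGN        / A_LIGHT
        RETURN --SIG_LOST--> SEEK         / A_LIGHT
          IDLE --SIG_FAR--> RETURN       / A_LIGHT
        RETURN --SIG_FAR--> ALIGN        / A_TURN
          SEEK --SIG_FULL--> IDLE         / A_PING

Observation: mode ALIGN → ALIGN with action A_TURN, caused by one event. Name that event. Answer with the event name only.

SIG_FULL

try SIG_FULL: (ALIGN, SIG_FULL) → (ALIGN, A_TURN)  ← matches
try SIG_FAIL: (ALIGN, SIG_FAIL) → (ALIGN, A_PING)
try SIG_FAR: (ALIGN, SIG_FAR) → (RETURN, A_PING)
try SIG_LOST: (ALIGN, SIG_LOST) → (ALIGN, A_RELEASE)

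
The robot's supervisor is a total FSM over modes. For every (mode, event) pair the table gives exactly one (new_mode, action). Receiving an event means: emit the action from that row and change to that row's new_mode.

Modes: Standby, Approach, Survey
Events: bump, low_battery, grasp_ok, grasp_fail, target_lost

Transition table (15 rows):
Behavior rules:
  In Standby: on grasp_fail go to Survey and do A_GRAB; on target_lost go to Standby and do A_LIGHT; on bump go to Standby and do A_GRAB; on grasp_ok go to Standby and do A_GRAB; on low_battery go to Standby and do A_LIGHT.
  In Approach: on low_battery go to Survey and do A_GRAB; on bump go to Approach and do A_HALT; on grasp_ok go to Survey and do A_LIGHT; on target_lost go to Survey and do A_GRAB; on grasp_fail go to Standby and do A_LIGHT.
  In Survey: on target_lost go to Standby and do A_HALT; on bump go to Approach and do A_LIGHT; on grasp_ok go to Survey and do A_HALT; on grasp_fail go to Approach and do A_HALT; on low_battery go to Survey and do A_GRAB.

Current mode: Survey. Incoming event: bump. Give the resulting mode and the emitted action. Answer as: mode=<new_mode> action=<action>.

mode=Approach action=A_LIGHT

current mode = Survey; filter table to that mode:
  (Survey, target_lost) → (Standby, A_HALT)
  (Survey, bump) → (Approach, A_LIGHT)  ← event matches
  (Survey, grasp_ok) → (Survey, A_HALT)
  (Survey, grasp_fail) → (Approach, A_HALT)
  (Survey, low_battery) → (Survey, A_GRAB)
event = bump selects (Approach, A_LIGHT)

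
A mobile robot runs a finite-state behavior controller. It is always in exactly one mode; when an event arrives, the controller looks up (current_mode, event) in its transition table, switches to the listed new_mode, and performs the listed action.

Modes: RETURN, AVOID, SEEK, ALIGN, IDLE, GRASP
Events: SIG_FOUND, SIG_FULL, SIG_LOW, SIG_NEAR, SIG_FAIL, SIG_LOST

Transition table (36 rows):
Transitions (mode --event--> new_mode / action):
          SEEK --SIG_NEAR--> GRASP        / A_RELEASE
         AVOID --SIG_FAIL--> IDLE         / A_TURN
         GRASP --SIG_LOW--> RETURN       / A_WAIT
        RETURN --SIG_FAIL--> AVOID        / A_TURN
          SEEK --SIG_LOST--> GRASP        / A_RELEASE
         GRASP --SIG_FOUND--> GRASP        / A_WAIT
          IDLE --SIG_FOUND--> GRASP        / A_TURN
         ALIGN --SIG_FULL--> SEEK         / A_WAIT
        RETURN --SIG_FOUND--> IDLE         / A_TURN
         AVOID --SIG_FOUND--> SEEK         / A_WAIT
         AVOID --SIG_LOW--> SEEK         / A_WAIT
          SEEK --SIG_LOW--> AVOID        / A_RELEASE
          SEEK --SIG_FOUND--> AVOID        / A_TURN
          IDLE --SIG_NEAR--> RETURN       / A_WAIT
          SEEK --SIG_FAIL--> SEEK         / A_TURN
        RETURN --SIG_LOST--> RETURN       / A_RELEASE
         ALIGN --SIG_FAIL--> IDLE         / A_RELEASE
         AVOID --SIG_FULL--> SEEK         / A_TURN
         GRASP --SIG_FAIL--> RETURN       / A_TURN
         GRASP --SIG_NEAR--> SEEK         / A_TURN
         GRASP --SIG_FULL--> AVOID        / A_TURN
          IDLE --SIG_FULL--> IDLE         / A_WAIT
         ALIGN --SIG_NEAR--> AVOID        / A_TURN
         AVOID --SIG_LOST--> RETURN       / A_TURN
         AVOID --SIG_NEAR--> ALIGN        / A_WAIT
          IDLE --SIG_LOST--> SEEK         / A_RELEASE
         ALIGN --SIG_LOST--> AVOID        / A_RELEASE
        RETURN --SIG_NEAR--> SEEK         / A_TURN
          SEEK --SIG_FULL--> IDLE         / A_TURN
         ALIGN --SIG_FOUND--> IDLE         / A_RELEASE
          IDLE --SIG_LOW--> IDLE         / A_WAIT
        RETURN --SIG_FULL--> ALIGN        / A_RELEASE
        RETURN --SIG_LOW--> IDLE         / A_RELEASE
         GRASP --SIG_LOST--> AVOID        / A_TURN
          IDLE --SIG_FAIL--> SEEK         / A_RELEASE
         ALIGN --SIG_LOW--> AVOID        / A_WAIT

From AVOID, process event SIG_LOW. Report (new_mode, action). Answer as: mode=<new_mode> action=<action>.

current mode = AVOID; filter table to that mode:
  (AVOID, SIG_FAIL) → (IDLE, A_TURN)
  (AVOID, SIG_FOUND) → (SEEK, A_WAIT)
  (AVOID, SIG_LOW) → (SEEK, A_WAIT)  ← event matches
  (AVOID, SIG_FULL) → (SEEK, A_TURN)
  (AVOID, SIG_LOST) → (RETURN, A_TURN)
  (AVOID, SIG_NEAR) → (ALIGN, A_WAIT)
event = SIG_LOW selects (SEEK, A_WAIT)

mode=SEEK action=A_WAIT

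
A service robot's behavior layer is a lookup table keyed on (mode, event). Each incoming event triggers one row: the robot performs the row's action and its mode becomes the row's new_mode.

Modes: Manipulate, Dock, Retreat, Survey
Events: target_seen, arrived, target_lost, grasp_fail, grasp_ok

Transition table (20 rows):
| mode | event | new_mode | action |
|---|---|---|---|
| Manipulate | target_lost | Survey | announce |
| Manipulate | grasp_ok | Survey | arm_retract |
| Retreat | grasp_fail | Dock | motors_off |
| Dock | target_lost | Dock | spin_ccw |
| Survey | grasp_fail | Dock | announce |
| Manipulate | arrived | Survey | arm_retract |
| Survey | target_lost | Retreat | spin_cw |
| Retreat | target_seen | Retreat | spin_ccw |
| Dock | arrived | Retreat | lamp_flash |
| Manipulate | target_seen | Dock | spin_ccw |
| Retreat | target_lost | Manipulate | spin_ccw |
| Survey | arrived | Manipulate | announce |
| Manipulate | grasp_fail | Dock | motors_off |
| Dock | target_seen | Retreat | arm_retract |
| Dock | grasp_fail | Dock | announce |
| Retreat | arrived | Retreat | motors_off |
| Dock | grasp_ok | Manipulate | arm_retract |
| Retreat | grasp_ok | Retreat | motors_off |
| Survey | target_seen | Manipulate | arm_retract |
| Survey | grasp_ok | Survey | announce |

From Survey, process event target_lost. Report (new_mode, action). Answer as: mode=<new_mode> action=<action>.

mode=Retreat action=spin_cw

current mode = Survey; filter table to that mode:
  (Survey, grasp_fail) → (Dock, announce)
  (Survey, target_lost) → (Retreat, spin_cw)  ← event matches
  (Survey, arrived) → (Manipulate, announce)
  (Survey, target_seen) → (Manipulate, arm_retract)
  (Survey, grasp_ok) → (Survey, announce)
event = target_lost selects (Retreat, spin_cw)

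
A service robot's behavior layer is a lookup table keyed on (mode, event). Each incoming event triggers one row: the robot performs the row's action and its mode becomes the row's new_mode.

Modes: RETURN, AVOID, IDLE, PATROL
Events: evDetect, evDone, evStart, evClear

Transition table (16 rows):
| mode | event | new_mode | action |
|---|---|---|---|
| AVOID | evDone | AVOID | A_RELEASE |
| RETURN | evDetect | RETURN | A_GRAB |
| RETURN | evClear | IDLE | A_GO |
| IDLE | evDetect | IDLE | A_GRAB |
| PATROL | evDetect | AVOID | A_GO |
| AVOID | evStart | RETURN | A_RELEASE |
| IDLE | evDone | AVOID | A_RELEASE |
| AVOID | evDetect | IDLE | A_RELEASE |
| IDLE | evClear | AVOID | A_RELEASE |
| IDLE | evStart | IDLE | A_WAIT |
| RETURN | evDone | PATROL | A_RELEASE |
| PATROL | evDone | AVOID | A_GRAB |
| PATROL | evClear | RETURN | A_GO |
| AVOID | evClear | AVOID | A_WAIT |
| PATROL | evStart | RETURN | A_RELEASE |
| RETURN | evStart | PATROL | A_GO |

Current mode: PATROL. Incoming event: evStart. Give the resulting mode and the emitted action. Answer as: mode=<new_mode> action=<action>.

current mode = PATROL; filter table to that mode:
  (PATROL, evDetect) → (AVOID, A_GO)
  (PATROL, evDone) → (AVOID, A_GRAB)
  (PATROL, evClear) → (RETURN, A_GO)
  (PATROL, evStart) → (RETURN, A_RELEASE)  ← event matches
event = evStart selects (RETURN, A_RELEASE)

mode=RETURN action=A_RELEASE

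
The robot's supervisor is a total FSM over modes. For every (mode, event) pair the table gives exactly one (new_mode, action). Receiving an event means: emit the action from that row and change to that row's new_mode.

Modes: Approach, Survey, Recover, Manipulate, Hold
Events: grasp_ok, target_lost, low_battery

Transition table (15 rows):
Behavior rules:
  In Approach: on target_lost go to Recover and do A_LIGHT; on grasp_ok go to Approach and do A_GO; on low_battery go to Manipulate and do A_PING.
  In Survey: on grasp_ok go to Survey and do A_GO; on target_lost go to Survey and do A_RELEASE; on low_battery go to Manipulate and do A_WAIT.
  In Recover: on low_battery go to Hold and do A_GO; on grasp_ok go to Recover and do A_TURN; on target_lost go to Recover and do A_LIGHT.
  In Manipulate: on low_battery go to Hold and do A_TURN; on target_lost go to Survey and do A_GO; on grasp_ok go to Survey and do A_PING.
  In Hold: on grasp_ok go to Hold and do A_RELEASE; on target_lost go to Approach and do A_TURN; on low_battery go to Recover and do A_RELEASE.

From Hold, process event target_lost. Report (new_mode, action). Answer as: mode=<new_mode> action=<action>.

current mode = Hold; filter table to that mode:
  (Hold, grasp_ok) → (Hold, A_RELEASE)
  (Hold, target_lost) → (Approach, A_TURN)  ← event matches
  (Hold, low_battery) → (Recover, A_RELEASE)
event = target_lost selects (Approach, A_TURN)

mode=Approach action=A_TURN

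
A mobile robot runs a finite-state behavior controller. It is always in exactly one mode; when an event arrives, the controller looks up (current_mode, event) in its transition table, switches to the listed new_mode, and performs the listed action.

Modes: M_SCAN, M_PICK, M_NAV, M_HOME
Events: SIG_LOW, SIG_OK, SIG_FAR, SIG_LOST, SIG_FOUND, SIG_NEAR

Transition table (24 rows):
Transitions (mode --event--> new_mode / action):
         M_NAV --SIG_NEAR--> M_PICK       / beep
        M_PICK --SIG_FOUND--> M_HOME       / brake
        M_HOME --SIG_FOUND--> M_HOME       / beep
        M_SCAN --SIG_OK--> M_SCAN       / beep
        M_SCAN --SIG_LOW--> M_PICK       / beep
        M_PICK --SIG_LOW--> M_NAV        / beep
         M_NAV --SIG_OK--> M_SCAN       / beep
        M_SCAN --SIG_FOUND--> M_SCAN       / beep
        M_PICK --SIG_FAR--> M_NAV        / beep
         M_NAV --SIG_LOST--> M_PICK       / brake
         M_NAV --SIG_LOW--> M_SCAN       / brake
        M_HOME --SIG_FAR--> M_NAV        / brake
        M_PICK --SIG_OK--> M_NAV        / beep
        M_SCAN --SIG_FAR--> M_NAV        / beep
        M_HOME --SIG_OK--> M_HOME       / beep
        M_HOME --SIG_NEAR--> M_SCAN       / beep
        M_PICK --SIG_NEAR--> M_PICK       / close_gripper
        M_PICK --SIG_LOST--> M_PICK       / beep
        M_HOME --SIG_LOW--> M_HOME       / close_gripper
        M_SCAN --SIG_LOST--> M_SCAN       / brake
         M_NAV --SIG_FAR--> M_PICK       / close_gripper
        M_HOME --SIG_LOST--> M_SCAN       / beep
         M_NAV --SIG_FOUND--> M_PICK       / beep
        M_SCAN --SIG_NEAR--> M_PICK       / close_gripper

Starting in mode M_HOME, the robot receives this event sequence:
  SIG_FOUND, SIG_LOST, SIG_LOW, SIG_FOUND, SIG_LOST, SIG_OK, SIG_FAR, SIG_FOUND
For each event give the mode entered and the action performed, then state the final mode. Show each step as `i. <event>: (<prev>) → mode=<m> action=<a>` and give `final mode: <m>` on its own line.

final mode: M_PICK

1. SIG_FOUND: (M_HOME) → mode=M_HOME action=beep
2. SIG_LOST: (M_HOME) → mode=M_SCAN action=beep
3. SIG_LOW: (M_SCAN) → mode=M_PICK action=beep
4. SIG_FOUND: (M_PICK) → mode=M_HOME action=brake
5. SIG_LOST: (M_HOME) → mode=M_SCAN action=beep
6. SIG_OK: (M_SCAN) → mode=M_SCAN action=beep
7. SIG_FAR: (M_SCAN) → mode=M_NAV action=beep
8. SIG_FOUND: (M_NAV) → mode=M_PICK action=beep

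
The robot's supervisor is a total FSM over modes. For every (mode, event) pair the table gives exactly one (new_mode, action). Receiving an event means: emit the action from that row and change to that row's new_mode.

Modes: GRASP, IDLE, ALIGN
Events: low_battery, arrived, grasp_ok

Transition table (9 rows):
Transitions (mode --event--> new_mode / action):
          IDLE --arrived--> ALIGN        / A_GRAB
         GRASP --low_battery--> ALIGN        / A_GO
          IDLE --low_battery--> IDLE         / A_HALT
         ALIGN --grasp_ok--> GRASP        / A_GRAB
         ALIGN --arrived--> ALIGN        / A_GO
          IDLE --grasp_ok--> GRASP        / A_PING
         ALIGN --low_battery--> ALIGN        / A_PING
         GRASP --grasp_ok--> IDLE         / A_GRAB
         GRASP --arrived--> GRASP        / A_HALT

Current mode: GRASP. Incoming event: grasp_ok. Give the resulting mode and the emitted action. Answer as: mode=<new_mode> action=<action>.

current mode = GRASP; filter table to that mode:
  (GRASP, low_battery) → (ALIGN, A_GO)
  (GRASP, grasp_ok) → (IDLE, A_GRAB)  ← event matches
  (GRASP, arrived) → (GRASP, A_HALT)
event = grasp_ok selects (IDLE, A_GRAB)

mode=IDLE action=A_GRAB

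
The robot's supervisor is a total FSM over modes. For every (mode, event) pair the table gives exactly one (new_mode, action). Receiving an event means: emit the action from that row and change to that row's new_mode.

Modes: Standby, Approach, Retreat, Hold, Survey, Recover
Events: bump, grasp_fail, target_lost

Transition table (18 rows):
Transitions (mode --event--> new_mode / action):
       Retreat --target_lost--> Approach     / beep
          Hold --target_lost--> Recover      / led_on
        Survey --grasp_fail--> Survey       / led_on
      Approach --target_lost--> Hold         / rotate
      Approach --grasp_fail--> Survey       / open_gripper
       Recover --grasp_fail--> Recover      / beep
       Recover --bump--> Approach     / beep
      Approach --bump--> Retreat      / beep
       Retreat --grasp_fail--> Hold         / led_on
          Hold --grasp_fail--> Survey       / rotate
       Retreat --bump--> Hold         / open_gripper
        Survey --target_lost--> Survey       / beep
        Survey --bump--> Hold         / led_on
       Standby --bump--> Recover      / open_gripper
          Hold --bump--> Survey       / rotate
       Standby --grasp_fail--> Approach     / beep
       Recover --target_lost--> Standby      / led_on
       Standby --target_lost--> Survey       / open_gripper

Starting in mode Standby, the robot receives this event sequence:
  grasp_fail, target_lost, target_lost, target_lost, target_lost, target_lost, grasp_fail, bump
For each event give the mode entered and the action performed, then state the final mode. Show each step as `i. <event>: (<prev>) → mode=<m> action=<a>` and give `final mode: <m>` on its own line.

1. grasp_fail: (Standby) → mode=Approach action=beep
2. target_lost: (Approach) → mode=Hold action=rotate
3. target_lost: (Hold) → mode=Recover action=led_on
4. target_lost: (Recover) → mode=Standby action=led_on
5. target_lost: (Standby) → mode=Survey action=open_gripper
6. target_lost: (Survey) → mode=Survey action=beep
7. grasp_fail: (Survey) → mode=Survey action=led_on
8. bump: (Survey) → mode=Hold action=led_on

final mode: Hold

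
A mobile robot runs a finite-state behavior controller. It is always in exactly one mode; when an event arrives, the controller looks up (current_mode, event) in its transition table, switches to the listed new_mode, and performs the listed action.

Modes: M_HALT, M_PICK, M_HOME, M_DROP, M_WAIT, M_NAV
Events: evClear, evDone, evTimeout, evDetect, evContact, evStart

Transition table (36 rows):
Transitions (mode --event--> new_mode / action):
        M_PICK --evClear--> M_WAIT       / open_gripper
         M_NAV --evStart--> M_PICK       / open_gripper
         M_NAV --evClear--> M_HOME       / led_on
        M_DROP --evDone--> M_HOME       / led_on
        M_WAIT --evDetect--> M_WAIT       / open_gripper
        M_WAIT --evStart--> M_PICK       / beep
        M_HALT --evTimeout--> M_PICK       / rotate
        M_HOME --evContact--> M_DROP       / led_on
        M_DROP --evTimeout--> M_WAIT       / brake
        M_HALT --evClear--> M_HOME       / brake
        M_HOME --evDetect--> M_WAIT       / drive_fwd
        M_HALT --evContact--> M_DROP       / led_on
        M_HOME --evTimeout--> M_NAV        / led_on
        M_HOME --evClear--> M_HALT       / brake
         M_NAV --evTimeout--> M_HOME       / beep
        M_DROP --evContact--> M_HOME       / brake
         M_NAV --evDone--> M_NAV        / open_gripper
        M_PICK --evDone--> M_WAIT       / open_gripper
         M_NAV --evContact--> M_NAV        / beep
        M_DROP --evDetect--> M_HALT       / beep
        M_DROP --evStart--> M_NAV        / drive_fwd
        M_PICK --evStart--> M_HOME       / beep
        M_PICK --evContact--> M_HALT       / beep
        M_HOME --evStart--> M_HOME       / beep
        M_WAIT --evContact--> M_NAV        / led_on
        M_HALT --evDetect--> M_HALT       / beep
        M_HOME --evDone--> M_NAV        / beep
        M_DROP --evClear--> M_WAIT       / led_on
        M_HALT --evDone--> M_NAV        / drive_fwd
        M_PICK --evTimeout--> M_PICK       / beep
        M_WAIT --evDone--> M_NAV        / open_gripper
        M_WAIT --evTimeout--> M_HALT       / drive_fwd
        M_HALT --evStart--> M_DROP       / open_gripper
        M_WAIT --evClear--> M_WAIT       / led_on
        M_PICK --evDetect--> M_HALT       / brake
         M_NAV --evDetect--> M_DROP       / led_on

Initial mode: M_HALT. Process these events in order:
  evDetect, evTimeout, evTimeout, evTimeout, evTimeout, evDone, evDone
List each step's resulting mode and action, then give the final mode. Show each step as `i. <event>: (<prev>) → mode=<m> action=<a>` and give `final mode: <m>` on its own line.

final mode: M_NAV

1. evDetect: (M_HALT) → mode=M_HALT action=beep
2. evTimeout: (M_HALT) → mode=M_PICK action=rotate
3. evTimeout: (M_PICK) → mode=M_PICK action=beep
4. evTimeout: (M_PICK) → mode=M_PICK action=beep
5. evTimeout: (M_PICK) → mode=M_PICK action=beep
6. evDone: (M_PICK) → mode=M_WAIT action=open_gripper
7. evDone: (M_WAIT) → mode=M_NAV action=open_gripper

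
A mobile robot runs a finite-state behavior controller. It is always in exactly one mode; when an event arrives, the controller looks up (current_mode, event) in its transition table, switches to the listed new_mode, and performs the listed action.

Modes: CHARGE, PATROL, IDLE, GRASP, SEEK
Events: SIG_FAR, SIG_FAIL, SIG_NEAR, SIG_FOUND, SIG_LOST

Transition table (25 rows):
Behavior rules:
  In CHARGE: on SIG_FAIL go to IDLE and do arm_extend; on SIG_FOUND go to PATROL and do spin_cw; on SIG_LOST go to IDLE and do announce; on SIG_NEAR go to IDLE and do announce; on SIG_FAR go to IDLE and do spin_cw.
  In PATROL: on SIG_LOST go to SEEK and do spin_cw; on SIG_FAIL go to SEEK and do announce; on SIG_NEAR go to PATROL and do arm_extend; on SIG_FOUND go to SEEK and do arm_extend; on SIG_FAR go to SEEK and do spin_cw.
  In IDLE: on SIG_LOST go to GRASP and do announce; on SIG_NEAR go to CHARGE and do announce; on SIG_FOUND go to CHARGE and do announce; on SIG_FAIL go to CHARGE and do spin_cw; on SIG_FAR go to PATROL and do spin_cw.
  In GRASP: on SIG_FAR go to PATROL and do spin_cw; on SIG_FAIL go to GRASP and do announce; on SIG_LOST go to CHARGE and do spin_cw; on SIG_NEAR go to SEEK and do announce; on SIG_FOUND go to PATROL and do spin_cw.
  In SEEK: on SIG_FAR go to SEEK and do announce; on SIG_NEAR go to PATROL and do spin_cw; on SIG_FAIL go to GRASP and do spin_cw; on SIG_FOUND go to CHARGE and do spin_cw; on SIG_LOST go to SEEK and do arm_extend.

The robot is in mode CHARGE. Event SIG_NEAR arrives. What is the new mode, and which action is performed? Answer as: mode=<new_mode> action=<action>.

mode=IDLE action=announce

current mode = CHARGE; filter table to that mode:
  (CHARGE, SIG_FAIL) → (IDLE, arm_extend)
  (CHARGE, SIG_FOUND) → (PATROL, spin_cw)
  (CHARGE, SIG_LOST) → (IDLE, announce)
  (CHARGE, SIG_NEAR) → (IDLE, announce)  ← event matches
  (CHARGE, SIG_FAR) → (IDLE, spin_cw)
event = SIG_NEAR selects (IDLE, announce)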